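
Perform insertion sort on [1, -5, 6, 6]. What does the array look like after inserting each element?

First element 1 is already 'sorted'
Insert -5: shifted 1 elements -> [-5, 1, 6, 6]
Insert 6: shifted 0 elements -> [-5, 1, 6, 6]
Insert 6: shifted 0 elements -> [-5, 1, 6, 6]


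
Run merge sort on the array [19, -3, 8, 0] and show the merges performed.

Divide and conquer:
  Merge [19] + [-3] -> [-3, 19]
  Merge [8] + [0] -> [0, 8]
  Merge [-3, 19] + [0, 8] -> [-3, 0, 8, 19]


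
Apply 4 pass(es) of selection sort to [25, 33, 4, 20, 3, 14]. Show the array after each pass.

Pass 1: Select minimum 3 at index 4, swap -> [3, 33, 4, 20, 25, 14]
Pass 2: Select minimum 4 at index 2, swap -> [3, 4, 33, 20, 25, 14]
Pass 3: Select minimum 14 at index 5, swap -> [3, 4, 14, 20, 25, 33]
Pass 4: Select minimum 20 at index 3, swap -> [3, 4, 14, 20, 25, 33]


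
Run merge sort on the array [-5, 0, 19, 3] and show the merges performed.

Divide and conquer:
  Merge [-5] + [0] -> [-5, 0]
  Merge [19] + [3] -> [3, 19]
  Merge [-5, 0] + [3, 19] -> [-5, 0, 3, 19]


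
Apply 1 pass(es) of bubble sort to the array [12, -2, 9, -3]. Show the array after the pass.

After pass 1: [-2, 9, -3, 12] (3 swaps)
Total swaps: 3


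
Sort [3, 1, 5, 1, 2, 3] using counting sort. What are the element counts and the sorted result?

Count array: [0, 2, 1, 2, 0, 1]
(count[i] = number of elements equal to i)
Cumulative count: [0, 2, 3, 5, 5, 6]
Sorted: [1, 1, 2, 3, 3, 5]


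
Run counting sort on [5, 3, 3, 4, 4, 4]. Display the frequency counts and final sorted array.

Count array: [0, 0, 0, 2, 3, 1]
(count[i] = number of elements equal to i)
Cumulative count: [0, 0, 0, 2, 5, 6]
Sorted: [3, 3, 4, 4, 4, 5]


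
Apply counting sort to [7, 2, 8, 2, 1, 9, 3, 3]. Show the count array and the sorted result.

Count array: [0, 1, 2, 2, 0, 0, 0, 1, 1, 1]
(count[i] = number of elements equal to i)
Cumulative count: [0, 1, 3, 5, 5, 5, 5, 6, 7, 8]
Sorted: [1, 2, 2, 3, 3, 7, 8, 9]


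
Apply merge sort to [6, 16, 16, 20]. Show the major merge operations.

Divide and conquer:
  Merge [6] + [16] -> [6, 16]
  Merge [16] + [20] -> [16, 20]
  Merge [6, 16] + [16, 20] -> [6, 16, 16, 20]


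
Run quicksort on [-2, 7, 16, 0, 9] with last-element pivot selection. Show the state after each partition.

Partition 1: pivot=9 at index 3 -> [-2, 7, 0, 9, 16]
Partition 2: pivot=0 at index 1 -> [-2, 0, 7, 9, 16]


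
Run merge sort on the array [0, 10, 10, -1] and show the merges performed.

Divide and conquer:
  Merge [0] + [10] -> [0, 10]
  Merge [10] + [-1] -> [-1, 10]
  Merge [0, 10] + [-1, 10] -> [-1, 0, 10, 10]


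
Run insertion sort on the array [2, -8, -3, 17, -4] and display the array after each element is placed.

First element 2 is already 'sorted'
Insert -8: shifted 1 elements -> [-8, 2, -3, 17, -4]
Insert -3: shifted 1 elements -> [-8, -3, 2, 17, -4]
Insert 17: shifted 0 elements -> [-8, -3, 2, 17, -4]
Insert -4: shifted 3 elements -> [-8, -4, -3, 2, 17]


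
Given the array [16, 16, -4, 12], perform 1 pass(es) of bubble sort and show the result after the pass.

After pass 1: [16, -4, 12, 16] (2 swaps)
Total swaps: 2


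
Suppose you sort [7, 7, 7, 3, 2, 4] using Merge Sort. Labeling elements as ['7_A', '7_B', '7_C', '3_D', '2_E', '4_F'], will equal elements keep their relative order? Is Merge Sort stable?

Trace Merge Sort on the labeled array (the key is the number; the letter only tracks identity):
  Merge [7_B] + [7_C] -> [7_B, 7_C]
  Merge [7_A] + [7_B, 7_C] -> [7_A, 7_B, 7_C]
  Merge [2_E] + [4_F] -> [2_E, 4_F]
  Merge [3_D] + [2_E, 4_F] -> [2_E, 3_D, 4_F]
  Merge [7_A, 7_B, 7_C] + [2_E, 3_D, 4_F] -> [2_E, 3_D, 4_F, 7_A, 7_B, 7_C]
Final order: [2_E, 3_D, 4_F, 7_A, 7_B, 7_C]
Equal keys:
  value 7: originally 7_A, 7_B, 7_C; after sorting 7_A, 7_B, 7_C -> order preserved
All equal keys kept their original relative order. Merge Sort is stable: when the heads of the two halves are equal the merge takes from the left half first.
Answer: Stable


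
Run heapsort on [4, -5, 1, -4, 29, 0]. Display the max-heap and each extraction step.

Build heap: [29, 4, 1, -4, -5, 0]
Extract 29: [4, 0, 1, -4, -5, 29]
Extract 4: [1, 0, -5, -4, 4, 29]
Extract 1: [0, -4, -5, 1, 4, 29]
Extract 0: [-4, -5, 0, 1, 4, 29]
Extract -4: [-5, -4, 0, 1, 4, 29]


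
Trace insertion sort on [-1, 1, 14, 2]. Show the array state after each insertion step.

First element -1 is already 'sorted'
Insert 1: shifted 0 elements -> [-1, 1, 14, 2]
Insert 14: shifted 0 elements -> [-1, 1, 14, 2]
Insert 2: shifted 1 elements -> [-1, 1, 2, 14]


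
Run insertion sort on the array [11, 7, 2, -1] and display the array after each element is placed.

First element 11 is already 'sorted'
Insert 7: shifted 1 elements -> [7, 11, 2, -1]
Insert 2: shifted 2 elements -> [2, 7, 11, -1]
Insert -1: shifted 3 elements -> [-1, 2, 7, 11]


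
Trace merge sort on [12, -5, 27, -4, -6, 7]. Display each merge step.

Divide and conquer:
  Merge [-5] + [27] -> [-5, 27]
  Merge [12] + [-5, 27] -> [-5, 12, 27]
  Merge [-6] + [7] -> [-6, 7]
  Merge [-4] + [-6, 7] -> [-6, -4, 7]
  Merge [-5, 12, 27] + [-6, -4, 7] -> [-6, -5, -4, 7, 12, 27]


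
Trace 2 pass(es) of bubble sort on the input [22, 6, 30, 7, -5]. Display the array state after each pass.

After pass 1: [6, 22, 7, -5, 30] (3 swaps)
After pass 2: [6, 7, -5, 22, 30] (2 swaps)
Total swaps: 5


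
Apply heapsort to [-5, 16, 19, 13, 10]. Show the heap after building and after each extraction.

Build heap: [19, 16, -5, 13, 10]
Extract 19: [16, 13, -5, 10, 19]
Extract 16: [13, 10, -5, 16, 19]
Extract 13: [10, -5, 13, 16, 19]
Extract 10: [-5, 10, 13, 16, 19]


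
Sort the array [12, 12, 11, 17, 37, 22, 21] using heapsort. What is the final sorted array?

Build heap: [37, 17, 22, 12, 12, 11, 21]
Extract 37: [22, 17, 21, 12, 12, 11, 37]
Extract 22: [21, 17, 11, 12, 12, 22, 37]
Extract 21: [17, 12, 11, 12, 21, 22, 37]
Extract 17: [12, 12, 11, 17, 21, 22, 37]
Extract 12: [12, 11, 12, 17, 21, 22, 37]
Extract 12: [11, 12, 12, 17, 21, 22, 37]


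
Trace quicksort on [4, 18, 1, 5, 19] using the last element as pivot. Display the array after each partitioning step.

Partition 1: pivot=19 at index 4 -> [4, 18, 1, 5, 19]
Partition 2: pivot=5 at index 2 -> [4, 1, 5, 18, 19]
Partition 3: pivot=1 at index 0 -> [1, 4, 5, 18, 19]


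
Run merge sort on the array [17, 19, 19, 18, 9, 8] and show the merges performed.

Divide and conquer:
  Merge [19] + [19] -> [19, 19]
  Merge [17] + [19, 19] -> [17, 19, 19]
  Merge [9] + [8] -> [8, 9]
  Merge [18] + [8, 9] -> [8, 9, 18]
  Merge [17, 19, 19] + [8, 9, 18] -> [8, 9, 17, 18, 19, 19]


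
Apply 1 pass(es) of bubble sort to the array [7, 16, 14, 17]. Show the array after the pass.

After pass 1: [7, 14, 16, 17] (1 swaps)
Total swaps: 1


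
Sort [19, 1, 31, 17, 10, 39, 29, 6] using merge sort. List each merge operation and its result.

Divide and conquer:
  Merge [19] + [1] -> [1, 19]
  Merge [31] + [17] -> [17, 31]
  Merge [1, 19] + [17, 31] -> [1, 17, 19, 31]
  Merge [10] + [39] -> [10, 39]
  Merge [29] + [6] -> [6, 29]
  Merge [10, 39] + [6, 29] -> [6, 10, 29, 39]
  Merge [1, 17, 19, 31] + [6, 10, 29, 39] -> [1, 6, 10, 17, 19, 29, 31, 39]


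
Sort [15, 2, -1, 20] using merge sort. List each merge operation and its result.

Divide and conquer:
  Merge [15] + [2] -> [2, 15]
  Merge [-1] + [20] -> [-1, 20]
  Merge [2, 15] + [-1, 20] -> [-1, 2, 15, 20]


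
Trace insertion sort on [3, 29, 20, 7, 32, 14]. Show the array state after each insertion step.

First element 3 is already 'sorted'
Insert 29: shifted 0 elements -> [3, 29, 20, 7, 32, 14]
Insert 20: shifted 1 elements -> [3, 20, 29, 7, 32, 14]
Insert 7: shifted 2 elements -> [3, 7, 20, 29, 32, 14]
Insert 32: shifted 0 elements -> [3, 7, 20, 29, 32, 14]
Insert 14: shifted 3 elements -> [3, 7, 14, 20, 29, 32]


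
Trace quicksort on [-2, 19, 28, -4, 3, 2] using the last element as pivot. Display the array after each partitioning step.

Partition 1: pivot=2 at index 2 -> [-2, -4, 2, 19, 3, 28]
Partition 2: pivot=-4 at index 0 -> [-4, -2, 2, 19, 3, 28]
Partition 3: pivot=28 at index 5 -> [-4, -2, 2, 19, 3, 28]
Partition 4: pivot=3 at index 3 -> [-4, -2, 2, 3, 19, 28]


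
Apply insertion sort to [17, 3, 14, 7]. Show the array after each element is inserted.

First element 17 is already 'sorted'
Insert 3: shifted 1 elements -> [3, 17, 14, 7]
Insert 14: shifted 1 elements -> [3, 14, 17, 7]
Insert 7: shifted 2 elements -> [3, 7, 14, 17]


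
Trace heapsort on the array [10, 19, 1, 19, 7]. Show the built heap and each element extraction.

Build heap: [19, 19, 1, 10, 7]
Extract 19: [19, 10, 1, 7, 19]
Extract 19: [10, 7, 1, 19, 19]
Extract 10: [7, 1, 10, 19, 19]
Extract 7: [1, 7, 10, 19, 19]


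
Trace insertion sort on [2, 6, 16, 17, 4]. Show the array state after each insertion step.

First element 2 is already 'sorted'
Insert 6: shifted 0 elements -> [2, 6, 16, 17, 4]
Insert 16: shifted 0 elements -> [2, 6, 16, 17, 4]
Insert 17: shifted 0 elements -> [2, 6, 16, 17, 4]
Insert 4: shifted 3 elements -> [2, 4, 6, 16, 17]


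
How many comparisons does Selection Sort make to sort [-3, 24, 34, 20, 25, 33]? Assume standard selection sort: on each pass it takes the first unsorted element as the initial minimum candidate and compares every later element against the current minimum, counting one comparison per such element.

Pass 1: scan indices 1..5 for the minimum = 5 comparison(s); min is -3, place at index 0 -> [-3, 24, 34, 20, 25, 33]
Pass 2: scan indices 2..5 for the minimum = 4 comparison(s); min is 20, place at index 1 -> [-3, 20, 34, 24, 25, 33]
Pass 3: scan indices 3..5 for the minimum = 3 comparison(s); min is 24, place at index 2 -> [-3, 20, 24, 34, 25, 33]
Pass 4: scan indices 4..5 for the minimum = 2 comparison(s); min is 25, place at index 3 -> [-3, 20, 24, 25, 34, 33]
Pass 5: scan indices 5..5 for the minimum = 1 comparison(s); min is 33, place at index 4 -> [-3, 20, 24, 25, 33, 34]
Selection sort always scans the whole unsorted suffix, so the count is (n-1) + (n-2) + ... + 1 = n(n-1)/2 = 6*5/2 = 15 regardless of the input order.
Total comparisons: 5 + 4 + 3 + 2 + 1 = 15


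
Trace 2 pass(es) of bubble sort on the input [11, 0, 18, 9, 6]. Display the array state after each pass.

After pass 1: [0, 11, 9, 6, 18] (3 swaps)
After pass 2: [0, 9, 6, 11, 18] (2 swaps)
Total swaps: 5


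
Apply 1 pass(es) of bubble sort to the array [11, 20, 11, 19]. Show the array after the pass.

After pass 1: [11, 11, 19, 20] (2 swaps)
Total swaps: 2


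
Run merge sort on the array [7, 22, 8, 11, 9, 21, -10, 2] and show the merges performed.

Divide and conquer:
  Merge [7] + [22] -> [7, 22]
  Merge [8] + [11] -> [8, 11]
  Merge [7, 22] + [8, 11] -> [7, 8, 11, 22]
  Merge [9] + [21] -> [9, 21]
  Merge [-10] + [2] -> [-10, 2]
  Merge [9, 21] + [-10, 2] -> [-10, 2, 9, 21]
  Merge [7, 8, 11, 22] + [-10, 2, 9, 21] -> [-10, 2, 7, 8, 9, 11, 21, 22]


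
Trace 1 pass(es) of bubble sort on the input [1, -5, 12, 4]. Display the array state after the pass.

After pass 1: [-5, 1, 4, 12] (2 swaps)
Total swaps: 2


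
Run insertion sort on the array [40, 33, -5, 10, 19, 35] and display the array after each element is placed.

First element 40 is already 'sorted'
Insert 33: shifted 1 elements -> [33, 40, -5, 10, 19, 35]
Insert -5: shifted 2 elements -> [-5, 33, 40, 10, 19, 35]
Insert 10: shifted 2 elements -> [-5, 10, 33, 40, 19, 35]
Insert 19: shifted 2 elements -> [-5, 10, 19, 33, 40, 35]
Insert 35: shifted 1 elements -> [-5, 10, 19, 33, 35, 40]


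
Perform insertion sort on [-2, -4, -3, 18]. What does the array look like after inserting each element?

First element -2 is already 'sorted'
Insert -4: shifted 1 elements -> [-4, -2, -3, 18]
Insert -3: shifted 1 elements -> [-4, -3, -2, 18]
Insert 18: shifted 0 elements -> [-4, -3, -2, 18]


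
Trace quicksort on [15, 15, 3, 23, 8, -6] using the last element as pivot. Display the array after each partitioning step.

Partition 1: pivot=-6 at index 0 -> [-6, 15, 3, 23, 8, 15]
Partition 2: pivot=15 at index 4 -> [-6, 15, 3, 8, 15, 23]
Partition 3: pivot=8 at index 2 -> [-6, 3, 8, 15, 15, 23]


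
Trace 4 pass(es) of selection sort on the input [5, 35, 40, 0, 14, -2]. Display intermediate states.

Pass 1: Select minimum -2 at index 5, swap -> [-2, 35, 40, 0, 14, 5]
Pass 2: Select minimum 0 at index 3, swap -> [-2, 0, 40, 35, 14, 5]
Pass 3: Select minimum 5 at index 5, swap -> [-2, 0, 5, 35, 14, 40]
Pass 4: Select minimum 14 at index 4, swap -> [-2, 0, 5, 14, 35, 40]


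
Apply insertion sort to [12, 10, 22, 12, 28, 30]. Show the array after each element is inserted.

First element 12 is already 'sorted'
Insert 10: shifted 1 elements -> [10, 12, 22, 12, 28, 30]
Insert 22: shifted 0 elements -> [10, 12, 22, 12, 28, 30]
Insert 12: shifted 1 elements -> [10, 12, 12, 22, 28, 30]
Insert 28: shifted 0 elements -> [10, 12, 12, 22, 28, 30]
Insert 30: shifted 0 elements -> [10, 12, 12, 22, 28, 30]


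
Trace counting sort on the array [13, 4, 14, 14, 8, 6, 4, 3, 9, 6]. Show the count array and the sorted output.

Count array: [0, 0, 0, 1, 2, 0, 2, 0, 1, 1, 0, 0, 0, 1, 2]
(count[i] = number of elements equal to i)
Cumulative count: [0, 0, 0, 1, 3, 3, 5, 5, 6, 7, 7, 7, 7, 8, 10]
Sorted: [3, 4, 4, 6, 6, 8, 9, 13, 14, 14]


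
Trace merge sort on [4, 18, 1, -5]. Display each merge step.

Divide and conquer:
  Merge [4] + [18] -> [4, 18]
  Merge [1] + [-5] -> [-5, 1]
  Merge [4, 18] + [-5, 1] -> [-5, 1, 4, 18]


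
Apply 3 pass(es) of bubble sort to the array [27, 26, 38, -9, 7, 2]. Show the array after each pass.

After pass 1: [26, 27, -9, 7, 2, 38] (4 swaps)
After pass 2: [26, -9, 7, 2, 27, 38] (3 swaps)
After pass 3: [-9, 7, 2, 26, 27, 38] (3 swaps)
Total swaps: 10


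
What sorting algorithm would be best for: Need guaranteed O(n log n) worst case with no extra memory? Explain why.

Best choice: Heapsort
Reason: Heapsort is O(n log n) worst case and sorts in-place; quicksort can degrade to O(n^2)


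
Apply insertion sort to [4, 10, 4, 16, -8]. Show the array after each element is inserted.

First element 4 is already 'sorted'
Insert 10: shifted 0 elements -> [4, 10, 4, 16, -8]
Insert 4: shifted 1 elements -> [4, 4, 10, 16, -8]
Insert 16: shifted 0 elements -> [4, 4, 10, 16, -8]
Insert -8: shifted 4 elements -> [-8, 4, 4, 10, 16]


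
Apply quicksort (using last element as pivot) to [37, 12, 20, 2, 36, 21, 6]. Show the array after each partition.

Partition 1: pivot=6 at index 1 -> [2, 6, 20, 37, 36, 21, 12]
Partition 2: pivot=12 at index 2 -> [2, 6, 12, 37, 36, 21, 20]
Partition 3: pivot=20 at index 3 -> [2, 6, 12, 20, 36, 21, 37]
Partition 4: pivot=37 at index 6 -> [2, 6, 12, 20, 36, 21, 37]
Partition 5: pivot=21 at index 4 -> [2, 6, 12, 20, 21, 36, 37]


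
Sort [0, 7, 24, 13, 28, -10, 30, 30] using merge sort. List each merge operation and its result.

Divide and conquer:
  Merge [0] + [7] -> [0, 7]
  Merge [24] + [13] -> [13, 24]
  Merge [0, 7] + [13, 24] -> [0, 7, 13, 24]
  Merge [28] + [-10] -> [-10, 28]
  Merge [30] + [30] -> [30, 30]
  Merge [-10, 28] + [30, 30] -> [-10, 28, 30, 30]
  Merge [0, 7, 13, 24] + [-10, 28, 30, 30] -> [-10, 0, 7, 13, 24, 28, 30, 30]


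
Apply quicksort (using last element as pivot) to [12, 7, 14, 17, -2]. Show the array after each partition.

Partition 1: pivot=-2 at index 0 -> [-2, 7, 14, 17, 12]
Partition 2: pivot=12 at index 2 -> [-2, 7, 12, 17, 14]
Partition 3: pivot=14 at index 3 -> [-2, 7, 12, 14, 17]


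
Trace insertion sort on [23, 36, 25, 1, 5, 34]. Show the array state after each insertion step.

First element 23 is already 'sorted'
Insert 36: shifted 0 elements -> [23, 36, 25, 1, 5, 34]
Insert 25: shifted 1 elements -> [23, 25, 36, 1, 5, 34]
Insert 1: shifted 3 elements -> [1, 23, 25, 36, 5, 34]
Insert 5: shifted 3 elements -> [1, 5, 23, 25, 36, 34]
Insert 34: shifted 1 elements -> [1, 5, 23, 25, 34, 36]


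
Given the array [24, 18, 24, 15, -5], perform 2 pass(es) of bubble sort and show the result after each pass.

After pass 1: [18, 24, 15, -5, 24] (3 swaps)
After pass 2: [18, 15, -5, 24, 24] (2 swaps)
Total swaps: 5


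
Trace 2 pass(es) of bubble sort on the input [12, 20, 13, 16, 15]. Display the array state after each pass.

After pass 1: [12, 13, 16, 15, 20] (3 swaps)
After pass 2: [12, 13, 15, 16, 20] (1 swaps)
Total swaps: 4


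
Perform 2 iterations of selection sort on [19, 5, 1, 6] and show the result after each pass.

Pass 1: Select minimum 1 at index 2, swap -> [1, 5, 19, 6]
Pass 2: Select minimum 5 at index 1, swap -> [1, 5, 19, 6]


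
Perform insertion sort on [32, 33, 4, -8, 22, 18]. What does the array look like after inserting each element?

First element 32 is already 'sorted'
Insert 33: shifted 0 elements -> [32, 33, 4, -8, 22, 18]
Insert 4: shifted 2 elements -> [4, 32, 33, -8, 22, 18]
Insert -8: shifted 3 elements -> [-8, 4, 32, 33, 22, 18]
Insert 22: shifted 2 elements -> [-8, 4, 22, 32, 33, 18]
Insert 18: shifted 3 elements -> [-8, 4, 18, 22, 32, 33]


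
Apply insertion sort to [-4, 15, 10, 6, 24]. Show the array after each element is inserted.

First element -4 is already 'sorted'
Insert 15: shifted 0 elements -> [-4, 15, 10, 6, 24]
Insert 10: shifted 1 elements -> [-4, 10, 15, 6, 24]
Insert 6: shifted 2 elements -> [-4, 6, 10, 15, 24]
Insert 24: shifted 0 elements -> [-4, 6, 10, 15, 24]


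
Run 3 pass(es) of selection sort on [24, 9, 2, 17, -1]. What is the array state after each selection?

Pass 1: Select minimum -1 at index 4, swap -> [-1, 9, 2, 17, 24]
Pass 2: Select minimum 2 at index 2, swap -> [-1, 2, 9, 17, 24]
Pass 3: Select minimum 9 at index 2, swap -> [-1, 2, 9, 17, 24]


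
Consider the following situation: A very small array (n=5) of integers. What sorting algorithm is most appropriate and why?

Best choice: Insertion sort
Reason: For tiny inputs the O(n^2) overhead is negligible and insertion sort has minimal constant factors


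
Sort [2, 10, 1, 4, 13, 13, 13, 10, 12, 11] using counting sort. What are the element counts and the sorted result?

Count array: [0, 1, 1, 0, 1, 0, 0, 0, 0, 0, 2, 1, 1, 3]
(count[i] = number of elements equal to i)
Cumulative count: [0, 1, 2, 2, 3, 3, 3, 3, 3, 3, 5, 6, 7, 10]
Sorted: [1, 2, 4, 10, 10, 11, 12, 13, 13, 13]


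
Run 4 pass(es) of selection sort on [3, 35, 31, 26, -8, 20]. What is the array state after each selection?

Pass 1: Select minimum -8 at index 4, swap -> [-8, 35, 31, 26, 3, 20]
Pass 2: Select minimum 3 at index 4, swap -> [-8, 3, 31, 26, 35, 20]
Pass 3: Select minimum 20 at index 5, swap -> [-8, 3, 20, 26, 35, 31]
Pass 4: Select minimum 26 at index 3, swap -> [-8, 3, 20, 26, 35, 31]


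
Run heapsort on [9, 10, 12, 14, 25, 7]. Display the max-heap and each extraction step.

Build heap: [25, 14, 12, 9, 10, 7]
Extract 25: [14, 10, 12, 9, 7, 25]
Extract 14: [12, 10, 7, 9, 14, 25]
Extract 12: [10, 9, 7, 12, 14, 25]
Extract 10: [9, 7, 10, 12, 14, 25]
Extract 9: [7, 9, 10, 12, 14, 25]


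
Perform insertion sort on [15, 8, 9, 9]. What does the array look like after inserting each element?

First element 15 is already 'sorted'
Insert 8: shifted 1 elements -> [8, 15, 9, 9]
Insert 9: shifted 1 elements -> [8, 9, 15, 9]
Insert 9: shifted 1 elements -> [8, 9, 9, 15]


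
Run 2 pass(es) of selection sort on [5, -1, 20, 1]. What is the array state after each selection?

Pass 1: Select minimum -1 at index 1, swap -> [-1, 5, 20, 1]
Pass 2: Select minimum 1 at index 3, swap -> [-1, 1, 20, 5]


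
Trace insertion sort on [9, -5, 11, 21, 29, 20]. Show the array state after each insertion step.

First element 9 is already 'sorted'
Insert -5: shifted 1 elements -> [-5, 9, 11, 21, 29, 20]
Insert 11: shifted 0 elements -> [-5, 9, 11, 21, 29, 20]
Insert 21: shifted 0 elements -> [-5, 9, 11, 21, 29, 20]
Insert 29: shifted 0 elements -> [-5, 9, 11, 21, 29, 20]
Insert 20: shifted 2 elements -> [-5, 9, 11, 20, 21, 29]


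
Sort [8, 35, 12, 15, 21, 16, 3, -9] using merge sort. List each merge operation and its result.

Divide and conquer:
  Merge [8] + [35] -> [8, 35]
  Merge [12] + [15] -> [12, 15]
  Merge [8, 35] + [12, 15] -> [8, 12, 15, 35]
  Merge [21] + [16] -> [16, 21]
  Merge [3] + [-9] -> [-9, 3]
  Merge [16, 21] + [-9, 3] -> [-9, 3, 16, 21]
  Merge [8, 12, 15, 35] + [-9, 3, 16, 21] -> [-9, 3, 8, 12, 15, 16, 21, 35]


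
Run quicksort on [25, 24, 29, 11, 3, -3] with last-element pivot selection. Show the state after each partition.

Partition 1: pivot=-3 at index 0 -> [-3, 24, 29, 11, 3, 25]
Partition 2: pivot=25 at index 4 -> [-3, 24, 11, 3, 25, 29]
Partition 3: pivot=3 at index 1 -> [-3, 3, 11, 24, 25, 29]
Partition 4: pivot=24 at index 3 -> [-3, 3, 11, 24, 25, 29]


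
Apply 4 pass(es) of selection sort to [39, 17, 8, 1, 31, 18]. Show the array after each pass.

Pass 1: Select minimum 1 at index 3, swap -> [1, 17, 8, 39, 31, 18]
Pass 2: Select minimum 8 at index 2, swap -> [1, 8, 17, 39, 31, 18]
Pass 3: Select minimum 17 at index 2, swap -> [1, 8, 17, 39, 31, 18]
Pass 4: Select minimum 18 at index 5, swap -> [1, 8, 17, 18, 31, 39]


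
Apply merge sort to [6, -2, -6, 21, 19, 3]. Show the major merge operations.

Divide and conquer:
  Merge [-2] + [-6] -> [-6, -2]
  Merge [6] + [-6, -2] -> [-6, -2, 6]
  Merge [19] + [3] -> [3, 19]
  Merge [21] + [3, 19] -> [3, 19, 21]
  Merge [-6, -2, 6] + [3, 19, 21] -> [-6, -2, 3, 6, 19, 21]


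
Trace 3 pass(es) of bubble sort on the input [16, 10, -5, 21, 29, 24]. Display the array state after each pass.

After pass 1: [10, -5, 16, 21, 24, 29] (3 swaps)
After pass 2: [-5, 10, 16, 21, 24, 29] (1 swaps)
After pass 3: [-5, 10, 16, 21, 24, 29] (0 swaps)
Total swaps: 4


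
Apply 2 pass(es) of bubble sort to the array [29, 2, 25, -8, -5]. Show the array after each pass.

After pass 1: [2, 25, -8, -5, 29] (4 swaps)
After pass 2: [2, -8, -5, 25, 29] (2 swaps)
Total swaps: 6


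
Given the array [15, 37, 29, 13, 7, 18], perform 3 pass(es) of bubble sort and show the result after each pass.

After pass 1: [15, 29, 13, 7, 18, 37] (4 swaps)
After pass 2: [15, 13, 7, 18, 29, 37] (3 swaps)
After pass 3: [13, 7, 15, 18, 29, 37] (2 swaps)
Total swaps: 9


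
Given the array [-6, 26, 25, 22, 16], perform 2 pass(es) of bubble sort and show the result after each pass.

After pass 1: [-6, 25, 22, 16, 26] (3 swaps)
After pass 2: [-6, 22, 16, 25, 26] (2 swaps)
Total swaps: 5


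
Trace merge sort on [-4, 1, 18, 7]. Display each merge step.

Divide and conquer:
  Merge [-4] + [1] -> [-4, 1]
  Merge [18] + [7] -> [7, 18]
  Merge [-4, 1] + [7, 18] -> [-4, 1, 7, 18]


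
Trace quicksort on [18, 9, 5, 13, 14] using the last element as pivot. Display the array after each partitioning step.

Partition 1: pivot=14 at index 3 -> [9, 5, 13, 14, 18]
Partition 2: pivot=13 at index 2 -> [9, 5, 13, 14, 18]
Partition 3: pivot=5 at index 0 -> [5, 9, 13, 14, 18]


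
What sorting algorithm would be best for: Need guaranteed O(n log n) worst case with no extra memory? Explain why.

Best choice: Heapsort
Reason: Heapsort is O(n log n) worst case and sorts in-place; quicksort can degrade to O(n^2)


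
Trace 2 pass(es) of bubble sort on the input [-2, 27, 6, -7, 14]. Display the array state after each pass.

After pass 1: [-2, 6, -7, 14, 27] (3 swaps)
After pass 2: [-2, -7, 6, 14, 27] (1 swaps)
Total swaps: 4


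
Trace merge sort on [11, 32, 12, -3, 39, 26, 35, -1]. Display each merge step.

Divide and conquer:
  Merge [11] + [32] -> [11, 32]
  Merge [12] + [-3] -> [-3, 12]
  Merge [11, 32] + [-3, 12] -> [-3, 11, 12, 32]
  Merge [39] + [26] -> [26, 39]
  Merge [35] + [-1] -> [-1, 35]
  Merge [26, 39] + [-1, 35] -> [-1, 26, 35, 39]
  Merge [-3, 11, 12, 32] + [-1, 26, 35, 39] -> [-3, -1, 11, 12, 26, 32, 35, 39]


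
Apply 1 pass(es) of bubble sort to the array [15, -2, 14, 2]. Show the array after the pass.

After pass 1: [-2, 14, 2, 15] (3 swaps)
Total swaps: 3


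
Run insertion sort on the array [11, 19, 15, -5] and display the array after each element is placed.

First element 11 is already 'sorted'
Insert 19: shifted 0 elements -> [11, 19, 15, -5]
Insert 15: shifted 1 elements -> [11, 15, 19, -5]
Insert -5: shifted 3 elements -> [-5, 11, 15, 19]


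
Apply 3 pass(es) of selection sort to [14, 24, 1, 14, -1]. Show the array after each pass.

Pass 1: Select minimum -1 at index 4, swap -> [-1, 24, 1, 14, 14]
Pass 2: Select minimum 1 at index 2, swap -> [-1, 1, 24, 14, 14]
Pass 3: Select minimum 14 at index 3, swap -> [-1, 1, 14, 24, 14]


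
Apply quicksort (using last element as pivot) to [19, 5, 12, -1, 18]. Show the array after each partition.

Partition 1: pivot=18 at index 3 -> [5, 12, -1, 18, 19]
Partition 2: pivot=-1 at index 0 -> [-1, 12, 5, 18, 19]
Partition 3: pivot=5 at index 1 -> [-1, 5, 12, 18, 19]


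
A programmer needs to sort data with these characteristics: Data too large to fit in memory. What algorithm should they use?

Best choice: External merge sort
Reason: Minimizes disk I/O by sequential reads/writes


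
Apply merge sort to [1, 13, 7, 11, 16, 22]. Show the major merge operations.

Divide and conquer:
  Merge [13] + [7] -> [7, 13]
  Merge [1] + [7, 13] -> [1, 7, 13]
  Merge [16] + [22] -> [16, 22]
  Merge [11] + [16, 22] -> [11, 16, 22]
  Merge [1, 7, 13] + [11, 16, 22] -> [1, 7, 11, 13, 16, 22]


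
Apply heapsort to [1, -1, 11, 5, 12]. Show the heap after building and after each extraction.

Build heap: [12, 5, 11, 1, -1]
Extract 12: [11, 5, -1, 1, 12]
Extract 11: [5, 1, -1, 11, 12]
Extract 5: [1, -1, 5, 11, 12]
Extract 1: [-1, 1, 5, 11, 12]


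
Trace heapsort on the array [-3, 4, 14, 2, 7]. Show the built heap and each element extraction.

Build heap: [14, 7, -3, 2, 4]
Extract 14: [7, 4, -3, 2, 14]
Extract 7: [4, 2, -3, 7, 14]
Extract 4: [2, -3, 4, 7, 14]
Extract 2: [-3, 2, 4, 7, 14]


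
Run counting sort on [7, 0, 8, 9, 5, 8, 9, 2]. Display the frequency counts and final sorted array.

Count array: [1, 0, 1, 0, 0, 1, 0, 1, 2, 2]
(count[i] = number of elements equal to i)
Cumulative count: [1, 1, 2, 2, 2, 3, 3, 4, 6, 8]
Sorted: [0, 2, 5, 7, 8, 8, 9, 9]


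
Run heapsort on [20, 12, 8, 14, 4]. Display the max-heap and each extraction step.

Build heap: [20, 14, 8, 12, 4]
Extract 20: [14, 12, 8, 4, 20]
Extract 14: [12, 4, 8, 14, 20]
Extract 12: [8, 4, 12, 14, 20]
Extract 8: [4, 8, 12, 14, 20]


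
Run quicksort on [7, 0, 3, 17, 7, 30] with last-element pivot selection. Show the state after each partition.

Partition 1: pivot=30 at index 5 -> [7, 0, 3, 17, 7, 30]
Partition 2: pivot=7 at index 3 -> [7, 0, 3, 7, 17, 30]
Partition 3: pivot=3 at index 1 -> [0, 3, 7, 7, 17, 30]


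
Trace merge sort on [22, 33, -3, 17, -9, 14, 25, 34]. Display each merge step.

Divide and conquer:
  Merge [22] + [33] -> [22, 33]
  Merge [-3] + [17] -> [-3, 17]
  Merge [22, 33] + [-3, 17] -> [-3, 17, 22, 33]
  Merge [-9] + [14] -> [-9, 14]
  Merge [25] + [34] -> [25, 34]
  Merge [-9, 14] + [25, 34] -> [-9, 14, 25, 34]
  Merge [-3, 17, 22, 33] + [-9, 14, 25, 34] -> [-9, -3, 14, 17, 22, 25, 33, 34]


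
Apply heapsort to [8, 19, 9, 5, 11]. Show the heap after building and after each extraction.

Build heap: [19, 11, 9, 5, 8]
Extract 19: [11, 8, 9, 5, 19]
Extract 11: [9, 8, 5, 11, 19]
Extract 9: [8, 5, 9, 11, 19]
Extract 8: [5, 8, 9, 11, 19]


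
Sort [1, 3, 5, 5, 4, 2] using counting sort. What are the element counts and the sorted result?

Count array: [0, 1, 1, 1, 1, 2]
(count[i] = number of elements equal to i)
Cumulative count: [0, 1, 2, 3, 4, 6]
Sorted: [1, 2, 3, 4, 5, 5]


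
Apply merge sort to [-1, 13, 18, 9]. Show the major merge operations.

Divide and conquer:
  Merge [-1] + [13] -> [-1, 13]
  Merge [18] + [9] -> [9, 18]
  Merge [-1, 13] + [9, 18] -> [-1, 9, 13, 18]


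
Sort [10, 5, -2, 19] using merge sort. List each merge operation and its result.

Divide and conquer:
  Merge [10] + [5] -> [5, 10]
  Merge [-2] + [19] -> [-2, 19]
  Merge [5, 10] + [-2, 19] -> [-2, 5, 10, 19]


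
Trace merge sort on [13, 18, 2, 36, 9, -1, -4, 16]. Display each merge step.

Divide and conquer:
  Merge [13] + [18] -> [13, 18]
  Merge [2] + [36] -> [2, 36]
  Merge [13, 18] + [2, 36] -> [2, 13, 18, 36]
  Merge [9] + [-1] -> [-1, 9]
  Merge [-4] + [16] -> [-4, 16]
  Merge [-1, 9] + [-4, 16] -> [-4, -1, 9, 16]
  Merge [2, 13, 18, 36] + [-4, -1, 9, 16] -> [-4, -1, 2, 9, 13, 16, 18, 36]


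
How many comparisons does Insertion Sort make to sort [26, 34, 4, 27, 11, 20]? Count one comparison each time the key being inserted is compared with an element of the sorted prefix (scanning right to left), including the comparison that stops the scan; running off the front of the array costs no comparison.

Insert 34: 26 <= 34 (stop) = 1 comparison(s) -> [26, 34, 4, 27, 11, 20]
Insert 4: 34 > 4 (shift), 26 > 4 (shift), reached front = 2 comparison(s) -> [4, 26, 34, 27, 11, 20]
Insert 27: 34 > 27 (shift), 26 <= 27 (stop) = 2 comparison(s) -> [4, 26, 27, 34, 11, 20]
Insert 11: 34 > 11 (shift), 27 > 11 (shift), 26 > 11 (shift), 4 <= 11 (stop) = 4 comparison(s) -> [4, 11, 26, 27, 34, 20]
Insert 20: 34 > 20 (shift), 27 > 20 (shift), 26 > 20 (shift), 11 <= 20 (stop) = 4 comparison(s) -> [4, 11, 20, 26, 27, 34]
Total comparisons: 1 + 2 + 2 + 4 + 4 = 13


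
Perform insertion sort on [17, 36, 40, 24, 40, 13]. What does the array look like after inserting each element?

First element 17 is already 'sorted'
Insert 36: shifted 0 elements -> [17, 36, 40, 24, 40, 13]
Insert 40: shifted 0 elements -> [17, 36, 40, 24, 40, 13]
Insert 24: shifted 2 elements -> [17, 24, 36, 40, 40, 13]
Insert 40: shifted 0 elements -> [17, 24, 36, 40, 40, 13]
Insert 13: shifted 5 elements -> [13, 17, 24, 36, 40, 40]


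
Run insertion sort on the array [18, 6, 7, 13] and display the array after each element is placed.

First element 18 is already 'sorted'
Insert 6: shifted 1 elements -> [6, 18, 7, 13]
Insert 7: shifted 1 elements -> [6, 7, 18, 13]
Insert 13: shifted 1 elements -> [6, 7, 13, 18]


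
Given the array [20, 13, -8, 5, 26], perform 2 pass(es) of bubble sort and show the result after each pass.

After pass 1: [13, -8, 5, 20, 26] (3 swaps)
After pass 2: [-8, 5, 13, 20, 26] (2 swaps)
Total swaps: 5


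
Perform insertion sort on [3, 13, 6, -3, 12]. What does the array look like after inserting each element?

First element 3 is already 'sorted'
Insert 13: shifted 0 elements -> [3, 13, 6, -3, 12]
Insert 6: shifted 1 elements -> [3, 6, 13, -3, 12]
Insert -3: shifted 3 elements -> [-3, 3, 6, 13, 12]
Insert 12: shifted 1 elements -> [-3, 3, 6, 12, 13]


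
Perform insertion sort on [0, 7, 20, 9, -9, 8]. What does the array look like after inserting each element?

First element 0 is already 'sorted'
Insert 7: shifted 0 elements -> [0, 7, 20, 9, -9, 8]
Insert 20: shifted 0 elements -> [0, 7, 20, 9, -9, 8]
Insert 9: shifted 1 elements -> [0, 7, 9, 20, -9, 8]
Insert -9: shifted 4 elements -> [-9, 0, 7, 9, 20, 8]
Insert 8: shifted 2 elements -> [-9, 0, 7, 8, 9, 20]


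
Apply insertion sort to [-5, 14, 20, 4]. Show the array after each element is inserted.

First element -5 is already 'sorted'
Insert 14: shifted 0 elements -> [-5, 14, 20, 4]
Insert 20: shifted 0 elements -> [-5, 14, 20, 4]
Insert 4: shifted 2 elements -> [-5, 4, 14, 20]


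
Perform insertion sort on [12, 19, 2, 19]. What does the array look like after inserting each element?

First element 12 is already 'sorted'
Insert 19: shifted 0 elements -> [12, 19, 2, 19]
Insert 2: shifted 2 elements -> [2, 12, 19, 19]
Insert 19: shifted 0 elements -> [2, 12, 19, 19]


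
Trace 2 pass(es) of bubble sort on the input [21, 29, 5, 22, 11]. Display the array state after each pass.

After pass 1: [21, 5, 22, 11, 29] (3 swaps)
After pass 2: [5, 21, 11, 22, 29] (2 swaps)
Total swaps: 5


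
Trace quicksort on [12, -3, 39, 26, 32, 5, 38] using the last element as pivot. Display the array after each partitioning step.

Partition 1: pivot=38 at index 5 -> [12, -3, 26, 32, 5, 38, 39]
Partition 2: pivot=5 at index 1 -> [-3, 5, 26, 32, 12, 38, 39]
Partition 3: pivot=12 at index 2 -> [-3, 5, 12, 32, 26, 38, 39]
Partition 4: pivot=26 at index 3 -> [-3, 5, 12, 26, 32, 38, 39]


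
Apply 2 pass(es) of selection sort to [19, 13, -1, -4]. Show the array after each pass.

Pass 1: Select minimum -4 at index 3, swap -> [-4, 13, -1, 19]
Pass 2: Select minimum -1 at index 2, swap -> [-4, -1, 13, 19]


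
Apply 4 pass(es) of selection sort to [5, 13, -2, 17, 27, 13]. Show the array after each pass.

Pass 1: Select minimum -2 at index 2, swap -> [-2, 13, 5, 17, 27, 13]
Pass 2: Select minimum 5 at index 2, swap -> [-2, 5, 13, 17, 27, 13]
Pass 3: Select minimum 13 at index 2, swap -> [-2, 5, 13, 17, 27, 13]
Pass 4: Select minimum 13 at index 5, swap -> [-2, 5, 13, 13, 27, 17]


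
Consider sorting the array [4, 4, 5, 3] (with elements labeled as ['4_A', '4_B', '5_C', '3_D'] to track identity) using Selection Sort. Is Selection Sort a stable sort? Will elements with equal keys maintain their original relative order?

Trace Selection Sort on the labeled array (the key is the number; the letter only tracks identity):
  Pass 1: minimum of unsorted part is 3_D at index 3; swap it with 4_A at index 0 -> [3_D, 4_B, 5_C, 4_A]
  Pass 2: minimum 4_B is already at index 1; no swap -> [3_D, 4_B, 5_C, 4_A]
  Pass 3: minimum of unsorted part is 4_A at index 3; swap it with 5_C at index 2 -> [3_D, 4_B, 4_A, 5_C]
Final order: [3_D, 4_B, 4_A, 5_C]
Equal keys:
  value 4: originally 4_A, 4_B; after sorting 4_B, 4_A -> order changed
Equal keys were reordered, so Selection Sort is not stable: the long-range swap that moves the minimum into place can carry an element past an equal key. (One such input is enough; an unstable sort may happen to preserve order on other inputs, but it gives no guarantee.)
Answer: Not stable


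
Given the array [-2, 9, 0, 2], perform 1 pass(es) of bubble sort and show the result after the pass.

After pass 1: [-2, 0, 2, 9] (2 swaps)
Total swaps: 2


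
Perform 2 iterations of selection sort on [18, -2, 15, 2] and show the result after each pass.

Pass 1: Select minimum -2 at index 1, swap -> [-2, 18, 15, 2]
Pass 2: Select minimum 2 at index 3, swap -> [-2, 2, 15, 18]


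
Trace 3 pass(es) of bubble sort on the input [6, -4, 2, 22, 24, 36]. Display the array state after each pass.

After pass 1: [-4, 2, 6, 22, 24, 36] (2 swaps)
After pass 2: [-4, 2, 6, 22, 24, 36] (0 swaps)
After pass 3: [-4, 2, 6, 22, 24, 36] (0 swaps)
Total swaps: 2


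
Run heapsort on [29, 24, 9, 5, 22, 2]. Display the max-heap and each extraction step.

Build heap: [29, 24, 9, 5, 22, 2]
Extract 29: [24, 22, 9, 5, 2, 29]
Extract 24: [22, 5, 9, 2, 24, 29]
Extract 22: [9, 5, 2, 22, 24, 29]
Extract 9: [5, 2, 9, 22, 24, 29]
Extract 5: [2, 5, 9, 22, 24, 29]


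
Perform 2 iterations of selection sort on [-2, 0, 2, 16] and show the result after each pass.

Pass 1: Select minimum -2 at index 0, swap -> [-2, 0, 2, 16]
Pass 2: Select minimum 0 at index 1, swap -> [-2, 0, 2, 16]


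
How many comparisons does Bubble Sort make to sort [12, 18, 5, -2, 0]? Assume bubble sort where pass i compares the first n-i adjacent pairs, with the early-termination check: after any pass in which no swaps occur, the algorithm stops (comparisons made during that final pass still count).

Pass 1: compare adjacent pairs (0,1)..(3,4) = 4 comparison(s), 3 swap(s) -> [12, 5, -2, 0, 18]
Pass 2: compare adjacent pairs (0,1)..(2,3) = 3 comparison(s), 3 swap(s) -> [5, -2, 0, 12, 18]
Pass 3: compare adjacent pairs (0,1)..(1,2) = 2 comparison(s), 2 swap(s) -> [-2, 0, 5, 12, 18]
Pass 4: compare adjacent pairs (0,1)..(0,1) = 1 comparison(s), 0 swap(s) -> [-2, 0, 5, 12, 18]
No swaps in this pass, so bubble sort stops here.
Total comparisons: 4 + 3 + 2 + 1 = 10


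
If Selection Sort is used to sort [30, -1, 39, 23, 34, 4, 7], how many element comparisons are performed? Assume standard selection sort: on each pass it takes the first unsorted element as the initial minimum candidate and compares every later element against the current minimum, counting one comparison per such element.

Pass 1: scan indices 1..6 for the minimum = 6 comparison(s); min is -1, place at index 0 -> [-1, 30, 39, 23, 34, 4, 7]
Pass 2: scan indices 2..6 for the minimum = 5 comparison(s); min is 4, place at index 1 -> [-1, 4, 39, 23, 34, 30, 7]
Pass 3: scan indices 3..6 for the minimum = 4 comparison(s); min is 7, place at index 2 -> [-1, 4, 7, 23, 34, 30, 39]
Pass 4: scan indices 4..6 for the minimum = 3 comparison(s); min is 23, place at index 3 -> [-1, 4, 7, 23, 34, 30, 39]
Pass 5: scan indices 5..6 for the minimum = 2 comparison(s); min is 30, place at index 4 -> [-1, 4, 7, 23, 30, 34, 39]
Pass 6: scan indices 6..6 for the minimum = 1 comparison(s); min is 34, place at index 5 -> [-1, 4, 7, 23, 30, 34, 39]
Selection sort always scans the whole unsorted suffix, so the count is (n-1) + (n-2) + ... + 1 = n(n-1)/2 = 7*6/2 = 21 regardless of the input order.
Total comparisons: 6 + 5 + 4 + 3 + 2 + 1 = 21


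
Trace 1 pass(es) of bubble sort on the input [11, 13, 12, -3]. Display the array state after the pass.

After pass 1: [11, 12, -3, 13] (2 swaps)
Total swaps: 2


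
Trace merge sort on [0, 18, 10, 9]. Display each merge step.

Divide and conquer:
  Merge [0] + [18] -> [0, 18]
  Merge [10] + [9] -> [9, 10]
  Merge [0, 18] + [9, 10] -> [0, 9, 10, 18]


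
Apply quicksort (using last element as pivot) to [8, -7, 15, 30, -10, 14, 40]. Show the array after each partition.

Partition 1: pivot=40 at index 6 -> [8, -7, 15, 30, -10, 14, 40]
Partition 2: pivot=14 at index 3 -> [8, -7, -10, 14, 15, 30, 40]
Partition 3: pivot=-10 at index 0 -> [-10, -7, 8, 14, 15, 30, 40]
Partition 4: pivot=8 at index 2 -> [-10, -7, 8, 14, 15, 30, 40]
Partition 5: pivot=30 at index 5 -> [-10, -7, 8, 14, 15, 30, 40]


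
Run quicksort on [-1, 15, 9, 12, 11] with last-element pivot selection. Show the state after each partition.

Partition 1: pivot=11 at index 2 -> [-1, 9, 11, 12, 15]
Partition 2: pivot=9 at index 1 -> [-1, 9, 11, 12, 15]
Partition 3: pivot=15 at index 4 -> [-1, 9, 11, 12, 15]


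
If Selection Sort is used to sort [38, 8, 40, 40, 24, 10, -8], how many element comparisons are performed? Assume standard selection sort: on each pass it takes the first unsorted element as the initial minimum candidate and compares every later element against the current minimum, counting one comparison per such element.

Pass 1: scan indices 1..6 for the minimum = 6 comparison(s); min is -8, place at index 0 -> [-8, 8, 40, 40, 24, 10, 38]
Pass 2: scan indices 2..6 for the minimum = 5 comparison(s); min is 8, place at index 1 -> [-8, 8, 40, 40, 24, 10, 38]
Pass 3: scan indices 3..6 for the minimum = 4 comparison(s); min is 10, place at index 2 -> [-8, 8, 10, 40, 24, 40, 38]
Pass 4: scan indices 4..6 for the minimum = 3 comparison(s); min is 24, place at index 3 -> [-8, 8, 10, 24, 40, 40, 38]
Pass 5: scan indices 5..6 for the minimum = 2 comparison(s); min is 38, place at index 4 -> [-8, 8, 10, 24, 38, 40, 40]
Pass 6: scan indices 6..6 for the minimum = 1 comparison(s); min is 40, place at index 5 -> [-8, 8, 10, 24, 38, 40, 40]
Selection sort always scans the whole unsorted suffix, so the count is (n-1) + (n-2) + ... + 1 = n(n-1)/2 = 7*6/2 = 21 regardless of the input order.
Total comparisons: 6 + 5 + 4 + 3 + 2 + 1 = 21


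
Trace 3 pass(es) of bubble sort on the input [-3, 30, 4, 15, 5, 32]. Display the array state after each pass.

After pass 1: [-3, 4, 15, 5, 30, 32] (3 swaps)
After pass 2: [-3, 4, 5, 15, 30, 32] (1 swaps)
After pass 3: [-3, 4, 5, 15, 30, 32] (0 swaps)
Total swaps: 4


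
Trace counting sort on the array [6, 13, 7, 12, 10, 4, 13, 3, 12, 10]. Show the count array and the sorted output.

Count array: [0, 0, 0, 1, 1, 0, 1, 1, 0, 0, 2, 0, 2, 2]
(count[i] = number of elements equal to i)
Cumulative count: [0, 0, 0, 1, 2, 2, 3, 4, 4, 4, 6, 6, 8, 10]
Sorted: [3, 4, 6, 7, 10, 10, 12, 12, 13, 13]
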